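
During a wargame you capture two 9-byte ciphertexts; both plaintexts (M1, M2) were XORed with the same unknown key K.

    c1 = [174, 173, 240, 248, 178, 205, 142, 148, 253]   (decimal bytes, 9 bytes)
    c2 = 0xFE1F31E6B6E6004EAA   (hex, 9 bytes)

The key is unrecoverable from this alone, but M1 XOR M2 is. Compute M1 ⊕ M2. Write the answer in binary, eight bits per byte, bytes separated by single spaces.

01010000 10110010 11000001 00011110 00000100 00101011 10001110 11011010 01010111

c1 ⊕ c2 = (M1 ⊕ K) ⊕ (M2 ⊕ K) = M1 ⊕ M2 — the shared key cancels under XOR.
byte 0: ae ⊕ fe = 50
byte 1: ad ⊕ 1f = b2
byte 2: f0 ⊕ 31 = c1
byte 3: f8 ⊕ e6 = 1e
byte 4: b2 ⊕ b6 = 04
byte 5: cd ⊕ e6 = 2b
byte 6: 8e ⊕ 00 = 8e
byte 7: 94 ⊕ 4e = da
byte 8: fd ⊕ aa = 57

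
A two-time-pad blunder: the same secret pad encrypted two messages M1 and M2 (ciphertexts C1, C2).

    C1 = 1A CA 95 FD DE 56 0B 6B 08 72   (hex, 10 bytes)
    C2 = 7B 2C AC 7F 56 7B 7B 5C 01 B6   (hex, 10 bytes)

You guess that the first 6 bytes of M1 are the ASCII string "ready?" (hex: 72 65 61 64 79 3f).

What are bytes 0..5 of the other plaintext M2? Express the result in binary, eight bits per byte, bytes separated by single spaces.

00010011 10000011 01011000 11100110 11110001 00010010

First, C1 ⊕ C2 = (M1 ⊕ K) ⊕ (M2 ⊕ K) = M1 ⊕ M2, so the key drops out. Then M2 = (M1 ⊕ M2) ⊕ M1 over the first 6 bytes.
byte 0: (1a XOR 7b) XOR 72 = 61 XOR 72 = 13
byte 1: (ca XOR 2c) XOR 65 = e6 XOR 65 = 83
byte 2: (95 XOR ac) XOR 61 = 39 XOR 61 = 58
byte 3: (fd XOR 7f) XOR 64 = 82 XOR 64 = e6
byte 4: (de XOR 56) XOR 79 = 88 XOR 79 = f1
byte 5: (56 XOR 7b) XOR 3f = 2d XOR 3f = 12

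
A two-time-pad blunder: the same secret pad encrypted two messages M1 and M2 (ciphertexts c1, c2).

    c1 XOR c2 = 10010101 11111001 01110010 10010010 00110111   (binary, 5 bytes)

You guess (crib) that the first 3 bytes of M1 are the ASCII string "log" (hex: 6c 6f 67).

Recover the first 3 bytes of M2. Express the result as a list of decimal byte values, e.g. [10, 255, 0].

Since c1 ⊕ c2 = M1 ⊕ M2, XORing with the guessed M1 bytes yields the corresponding M2 bytes: M2 = (c1 ⊕ c2) ⊕ M1.
95 ⊕ 6c = f9
f9 ⊕ 6f = 96
72 ⊕ 67 = 15

[249, 150, 21]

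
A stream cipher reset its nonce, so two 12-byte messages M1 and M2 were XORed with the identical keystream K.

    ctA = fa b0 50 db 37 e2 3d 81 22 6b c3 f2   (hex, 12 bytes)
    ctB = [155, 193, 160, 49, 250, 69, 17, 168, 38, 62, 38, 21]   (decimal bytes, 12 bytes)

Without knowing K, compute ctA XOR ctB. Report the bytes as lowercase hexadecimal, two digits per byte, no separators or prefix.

ctA ⊕ ctB = (M1 ⊕ K) ⊕ (M2 ⊕ K) = M1 ⊕ M2 — the shared key cancels under XOR.
fa ^ 9b = 61
b0 ^ c1 = 71
50 ^ a0 = f0
db ^ 31 = ea
37 ^ fa = cd
e2 ^ 45 = a7
3d ^ 11 = 2c
81 ^ a8 = 29
22 ^ 26 = 04
6b ^ 3e = 55
c3 ^ 26 = e5
f2 ^ 15 = e7

6171f0eacda72c290455e5e7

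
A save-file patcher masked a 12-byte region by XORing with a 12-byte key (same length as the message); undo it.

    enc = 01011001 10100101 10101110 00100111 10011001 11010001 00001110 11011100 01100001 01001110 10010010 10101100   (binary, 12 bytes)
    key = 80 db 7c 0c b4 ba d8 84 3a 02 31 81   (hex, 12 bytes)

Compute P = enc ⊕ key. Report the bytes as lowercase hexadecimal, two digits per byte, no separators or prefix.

01011001 xor 10000000 = 11011001
10100101 xor 11011011 = 01111110
10101110 xor 01111100 = 11010010
00100111 xor 00001100 = 00101011
10011001 xor 10110100 = 00101101
11010001 xor 10111010 = 01101011
00001110 xor 11011000 = 11010110
11011100 xor 10000100 = 01011000
01100001 xor 00111010 = 01011011
01001110 xor 00000010 = 01001100
10010010 xor 00110001 = 10100011
10101100 xor 10000001 = 00101101

d97ed22b2d6bd6585b4ca32d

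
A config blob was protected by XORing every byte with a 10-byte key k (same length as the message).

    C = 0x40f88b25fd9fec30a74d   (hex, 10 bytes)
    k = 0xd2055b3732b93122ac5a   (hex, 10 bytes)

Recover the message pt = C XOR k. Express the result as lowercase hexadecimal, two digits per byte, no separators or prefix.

92fdd012cf26dd120b17

XOR is its own inverse, so applying the key byte-wise gives the result directly.
byte 0: 40 xor d2 = 92
byte 1: f8 xor 05 = fd
byte 2: 8b xor 5b = d0
byte 3: 25 xor 37 = 12
byte 4: fd xor 32 = cf
byte 5: 9f xor b9 = 26
byte 6: ec xor 31 = dd
byte 7: 30 xor 22 = 12
byte 8: a7 xor ac = 0b
byte 9: 4d xor 5a = 17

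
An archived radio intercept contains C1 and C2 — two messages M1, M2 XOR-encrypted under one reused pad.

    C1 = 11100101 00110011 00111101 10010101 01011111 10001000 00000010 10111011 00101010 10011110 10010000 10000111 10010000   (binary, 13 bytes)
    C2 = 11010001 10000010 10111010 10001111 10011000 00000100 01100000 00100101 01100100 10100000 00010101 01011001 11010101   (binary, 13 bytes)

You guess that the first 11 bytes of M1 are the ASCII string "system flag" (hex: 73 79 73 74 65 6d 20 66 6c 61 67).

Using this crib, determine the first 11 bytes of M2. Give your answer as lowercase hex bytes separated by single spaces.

First, C1 ⊕ C2 = (M1 ⊕ K) ⊕ (M2 ⊕ K) = M1 ⊕ M2, so the key drops out. Then M2 = (M1 ⊕ M2) ⊕ M1 over the first 11 bytes.
byte 0: (e5 XOR d1) XOR 73 = 34 XOR 73 = 47
byte 1: (33 XOR 82) XOR 79 = b1 XOR 79 = c8
byte 2: (3d XOR ba) XOR 73 = 87 XOR 73 = f4
byte 3: (95 XOR 8f) XOR 74 = 1a XOR 74 = 6e
byte 4: (5f XOR 98) XOR 65 = c7 XOR 65 = a2
byte 5: (88 XOR 04) XOR 6d = 8c XOR 6d = e1
byte 6: (02 XOR 60) XOR 20 = 62 XOR 20 = 42
byte 7: (bb XOR 25) XOR 66 = 9e XOR 66 = f8
byte 8: (2a XOR 64) XOR 6c = 4e XOR 6c = 22
byte 9: (9e XOR a0) XOR 61 = 3e XOR 61 = 5f
byte 10: (90 XOR 15) XOR 67 = 85 XOR 67 = e2

47 c8 f4 6e a2 e1 42 f8 22 5f e2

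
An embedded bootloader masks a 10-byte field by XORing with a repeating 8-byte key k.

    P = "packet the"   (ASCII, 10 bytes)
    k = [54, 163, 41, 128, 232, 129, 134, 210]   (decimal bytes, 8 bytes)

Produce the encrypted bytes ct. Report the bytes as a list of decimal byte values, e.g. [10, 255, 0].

[70, 194, 74, 235, 141, 245, 166, 166, 94, 198]

The 8-byte key repeats, so the effective keystream is 36 a3 29 80 e8 81 86 d2 36 a3.
byte 0: 01110000 ^ 00110110 = 01000110
byte 1: 01100001 ^ 10100011 = 11000010
byte 2: 01100011 ^ 00101001 = 01001010
byte 3: 01101011 ^ 10000000 = 11101011
byte 4: 01100101 ^ 11101000 = 10001101
byte 5: 01110100 ^ 10000001 = 11110101
byte 6: 00100000 ^ 10000110 = 10100110
byte 7: 01110100 ^ 11010010 = 10100110
byte 8: 01101000 ^ 00110110 = 01011110
byte 9: 01100101 ^ 10100011 = 11000110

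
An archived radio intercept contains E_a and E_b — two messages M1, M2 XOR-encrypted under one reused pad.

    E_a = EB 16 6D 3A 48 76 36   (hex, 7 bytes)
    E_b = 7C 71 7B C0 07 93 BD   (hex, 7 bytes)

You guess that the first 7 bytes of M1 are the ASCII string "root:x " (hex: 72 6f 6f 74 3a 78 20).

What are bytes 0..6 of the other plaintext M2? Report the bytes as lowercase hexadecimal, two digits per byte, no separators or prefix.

e508798e759dab

First, E_a ⊕ E_b = (M1 ⊕ K) ⊕ (M2 ⊕ K) = M1 ⊕ M2, so the key drops out. Then M2 = (M1 ⊕ M2) ⊕ M1 over the first 7 bytes.
byte 0: (eb ⊕ 7c) ⊕ 72 = 97 ⊕ 72 = e5
byte 1: (16 ⊕ 71) ⊕ 6f = 67 ⊕ 6f = 08
byte 2: (6d ⊕ 7b) ⊕ 6f = 16 ⊕ 6f = 79
byte 3: (3a ⊕ c0) ⊕ 74 = fa ⊕ 74 = 8e
byte 4: (48 ⊕ 07) ⊕ 3a = 4f ⊕ 3a = 75
byte 5: (76 ⊕ 93) ⊕ 78 = e5 ⊕ 78 = 9d
byte 6: (36 ⊕ bd) ⊕ 20 = 8b ⊕ 20 = ab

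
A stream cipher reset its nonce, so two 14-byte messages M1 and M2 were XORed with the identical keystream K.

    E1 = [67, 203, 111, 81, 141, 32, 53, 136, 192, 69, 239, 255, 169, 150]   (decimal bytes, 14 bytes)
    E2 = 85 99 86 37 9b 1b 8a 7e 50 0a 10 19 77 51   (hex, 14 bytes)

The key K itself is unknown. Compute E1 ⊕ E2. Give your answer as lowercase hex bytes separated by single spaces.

c6 52 e9 66 16 3b bf f6 90 4f ff e6 de c7

E1 ⊕ E2 = (M1 ⊕ K) ⊕ (M2 ⊕ K) = M1 ⊕ M2 — the shared key cancels under XOR.
43 ⊕ 85 = c6
cb ⊕ 99 = 52
6f ⊕ 86 = e9
51 ⊕ 37 = 66
8d ⊕ 9b = 16
20 ⊕ 1b = 3b
35 ⊕ 8a = bf
88 ⊕ 7e = f6
c0 ⊕ 50 = 90
45 ⊕ 0a = 4f
ef ⊕ 10 = ff
ff ⊕ 19 = e6
a9 ⊕ 77 = de
96 ⊕ 51 = c7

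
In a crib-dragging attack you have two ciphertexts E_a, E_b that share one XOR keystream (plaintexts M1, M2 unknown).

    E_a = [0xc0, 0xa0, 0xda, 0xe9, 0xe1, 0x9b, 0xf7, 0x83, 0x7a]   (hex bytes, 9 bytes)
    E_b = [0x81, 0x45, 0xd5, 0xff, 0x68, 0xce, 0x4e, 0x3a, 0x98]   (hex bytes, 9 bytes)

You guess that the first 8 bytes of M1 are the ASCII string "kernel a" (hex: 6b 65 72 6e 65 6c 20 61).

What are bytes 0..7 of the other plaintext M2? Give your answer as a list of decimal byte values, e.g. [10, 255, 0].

First, E_a ⊕ E_b = (M1 ⊕ K) ⊕ (M2 ⊕ K) = M1 ⊕ M2, so the key drops out. Then M2 = (M1 ⊕ M2) ⊕ M1 over the first 8 bytes.
byte 0: (c0 ^ 81) ^ 6b = 41 ^ 6b = 2a
byte 1: (a0 ^ 45) ^ 65 = e5 ^ 65 = 80
byte 2: (da ^ d5) ^ 72 = 0f ^ 72 = 7d
byte 3: (e9 ^ ff) ^ 6e = 16 ^ 6e = 78
byte 4: (e1 ^ 68) ^ 65 = 89 ^ 65 = ec
byte 5: (9b ^ ce) ^ 6c = 55 ^ 6c = 39
byte 6: (f7 ^ 4e) ^ 20 = b9 ^ 20 = 99
byte 7: (83 ^ 3a) ^ 61 = b9 ^ 61 = d8

[42, 128, 125, 120, 236, 57, 153, 216]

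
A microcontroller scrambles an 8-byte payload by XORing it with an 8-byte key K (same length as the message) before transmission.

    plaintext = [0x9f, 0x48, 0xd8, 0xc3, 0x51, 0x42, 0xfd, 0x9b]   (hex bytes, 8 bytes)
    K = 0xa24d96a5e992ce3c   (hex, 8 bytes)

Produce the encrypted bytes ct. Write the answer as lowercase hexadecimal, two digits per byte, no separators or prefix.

byte 0: 9f ⊕ a2 = 3d
byte 1: 48 ⊕ 4d = 05
byte 2: d8 ⊕ 96 = 4e
byte 3: c3 ⊕ a5 = 66
byte 4: 51 ⊕ e9 = b8
byte 5: 42 ⊕ 92 = d0
byte 6: fd ⊕ ce = 33
byte 7: 9b ⊕ 3c = a7

3d054e66b8d033a7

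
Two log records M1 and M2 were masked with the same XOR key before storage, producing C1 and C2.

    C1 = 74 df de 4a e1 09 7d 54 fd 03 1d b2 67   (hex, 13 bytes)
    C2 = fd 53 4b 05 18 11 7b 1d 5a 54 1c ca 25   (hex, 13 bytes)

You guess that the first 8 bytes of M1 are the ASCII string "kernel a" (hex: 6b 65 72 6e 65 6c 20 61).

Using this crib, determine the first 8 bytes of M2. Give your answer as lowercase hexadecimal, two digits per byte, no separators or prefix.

First, C1 ⊕ C2 = (M1 ⊕ K) ⊕ (M2 ⊕ K) = M1 ⊕ M2, so the key drops out. Then M2 = (M1 ⊕ M2) ⊕ M1 over the first 8 bytes.
byte 0: (74 ^ fd) ^ 6b = 89 ^ 6b = e2
byte 1: (df ^ 53) ^ 65 = 8c ^ 65 = e9
byte 2: (de ^ 4b) ^ 72 = 95 ^ 72 = e7
byte 3: (4a ^ 05) ^ 6e = 4f ^ 6e = 21
byte 4: (e1 ^ 18) ^ 65 = f9 ^ 65 = 9c
byte 5: (09 ^ 11) ^ 6c = 18 ^ 6c = 74
byte 6: (7d ^ 7b) ^ 20 = 06 ^ 20 = 26
byte 7: (54 ^ 1d) ^ 61 = 49 ^ 61 = 28

e2e9e7219c742628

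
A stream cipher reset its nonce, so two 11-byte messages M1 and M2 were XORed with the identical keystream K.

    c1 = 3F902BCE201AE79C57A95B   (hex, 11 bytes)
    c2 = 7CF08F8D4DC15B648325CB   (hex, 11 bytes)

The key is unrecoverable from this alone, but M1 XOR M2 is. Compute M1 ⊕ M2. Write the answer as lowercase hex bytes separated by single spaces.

c1 ⊕ c2 = (M1 ⊕ K) ⊕ (M2 ⊕ K) = M1 ⊕ M2 — the shared key cancels under XOR.
3f ^ 7c = 43
90 ^ f0 = 60
2b ^ 8f = a4
ce ^ 8d = 43
20 ^ 4d = 6d
1a ^ c1 = db
e7 ^ 5b = bc
9c ^ 64 = f8
57 ^ 83 = d4
a9 ^ 25 = 8c
5b ^ cb = 90

43 60 a4 43 6d db bc f8 d4 8c 90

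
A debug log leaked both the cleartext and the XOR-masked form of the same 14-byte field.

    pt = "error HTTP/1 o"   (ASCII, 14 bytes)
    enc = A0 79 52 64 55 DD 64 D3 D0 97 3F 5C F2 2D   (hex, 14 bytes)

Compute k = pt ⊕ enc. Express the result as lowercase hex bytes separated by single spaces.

Since enc = pt ⊕ k, XORing both sides with pt gives k = pt ⊕ enc.
65 ⊕ a0 = c5
72 ⊕ 79 = 0b
72 ⊕ 52 = 20
6f ⊕ 64 = 0b
72 ⊕ 55 = 27
20 ⊕ dd = fd
48 ⊕ 64 = 2c
54 ⊕ d3 = 87
54 ⊕ d0 = 84
50 ⊕ 97 = c7
2f ⊕ 3f = 10
31 ⊕ 5c = 6d
20 ⊕ f2 = d2
6f ⊕ 2d = 42

c5 0b 20 0b 27 fd 2c 87 84 c7 10 6d d2 42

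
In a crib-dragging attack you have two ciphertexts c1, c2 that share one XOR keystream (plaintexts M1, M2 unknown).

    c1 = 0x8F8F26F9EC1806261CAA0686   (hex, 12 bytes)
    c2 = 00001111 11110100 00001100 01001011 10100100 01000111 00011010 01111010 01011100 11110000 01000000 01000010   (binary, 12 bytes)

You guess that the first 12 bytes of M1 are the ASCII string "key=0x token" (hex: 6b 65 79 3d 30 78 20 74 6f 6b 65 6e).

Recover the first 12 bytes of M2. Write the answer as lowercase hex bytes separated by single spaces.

First, c1 ⊕ c2 = (M1 ⊕ K) ⊕ (M2 ⊕ K) = M1 ⊕ M2, so the key drops out. Then M2 = (M1 ⊕ M2) ⊕ M1 over the first 12 bytes.
byte 0: (8f xor 0f) xor 6b = 80 xor 6b = eb
byte 1: (8f xor f4) xor 65 = 7b xor 65 = 1e
byte 2: (26 xor 0c) xor 79 = 2a xor 79 = 53
byte 3: (f9 xor 4b) xor 3d = b2 xor 3d = 8f
byte 4: (ec xor a4) xor 30 = 48 xor 30 = 78
byte 5: (18 xor 47) xor 78 = 5f xor 78 = 27
byte 6: (06 xor 1a) xor 20 = 1c xor 20 = 3c
byte 7: (26 xor 7a) xor 74 = 5c xor 74 = 28
byte 8: (1c xor 5c) xor 6f = 40 xor 6f = 2f
byte 9: (aa xor f0) xor 6b = 5a xor 6b = 31
byte 10: (06 xor 40) xor 65 = 46 xor 65 = 23
byte 11: (86 xor 42) xor 6e = c4 xor 6e = aa

eb 1e 53 8f 78 27 3c 28 2f 31 23 aa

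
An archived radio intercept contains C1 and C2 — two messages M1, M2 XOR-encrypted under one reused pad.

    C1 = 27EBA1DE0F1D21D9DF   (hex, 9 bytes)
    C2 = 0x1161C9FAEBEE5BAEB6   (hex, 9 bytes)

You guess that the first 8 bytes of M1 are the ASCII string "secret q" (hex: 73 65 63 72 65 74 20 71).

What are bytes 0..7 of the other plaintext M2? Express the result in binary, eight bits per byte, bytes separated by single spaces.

First, C1 ⊕ C2 = (M1 ⊕ K) ⊕ (M2 ⊕ K) = M1 ⊕ M2, so the key drops out. Then M2 = (M1 ⊕ M2) ⊕ M1 over the first 8 bytes.
byte 0: (27 ⊕ 11) ⊕ 73 = 36 ⊕ 73 = 45
byte 1: (eb ⊕ 61) ⊕ 65 = 8a ⊕ 65 = ef
byte 2: (a1 ⊕ c9) ⊕ 63 = 68 ⊕ 63 = 0b
byte 3: (de ⊕ fa) ⊕ 72 = 24 ⊕ 72 = 56
byte 4: (0f ⊕ eb) ⊕ 65 = e4 ⊕ 65 = 81
byte 5: (1d ⊕ ee) ⊕ 74 = f3 ⊕ 74 = 87
byte 6: (21 ⊕ 5b) ⊕ 20 = 7a ⊕ 20 = 5a
byte 7: (d9 ⊕ ae) ⊕ 71 = 77 ⊕ 71 = 06

01000101 11101111 00001011 01010110 10000001 10000111 01011010 00000110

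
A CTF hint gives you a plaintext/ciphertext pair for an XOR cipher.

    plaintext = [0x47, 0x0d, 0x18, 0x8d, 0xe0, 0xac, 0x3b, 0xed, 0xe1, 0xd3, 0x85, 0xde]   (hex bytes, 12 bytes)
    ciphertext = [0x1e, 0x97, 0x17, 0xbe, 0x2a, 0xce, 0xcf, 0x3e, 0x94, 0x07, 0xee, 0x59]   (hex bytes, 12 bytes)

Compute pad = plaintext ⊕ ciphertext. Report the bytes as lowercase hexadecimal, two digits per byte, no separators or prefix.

599a0f33ca62f4d375d46b87

Since ciphertext = plaintext ⊕ pad, XORing both sides with plaintext gives pad = plaintext ⊕ ciphertext.
 71 ⊕  30 =  89
 13 ⊕ 151 = 154
 24 ⊕  23 =  15
141 ⊕ 190 =  51
224 ⊕  42 = 202
172 ⊕ 206 =  98
 59 ⊕ 207 = 244
237 ⊕  62 = 211
225 ⊕ 148 = 117
211 ⊕   7 = 212
133 ⊕ 238 = 107
222 ⊕  89 = 135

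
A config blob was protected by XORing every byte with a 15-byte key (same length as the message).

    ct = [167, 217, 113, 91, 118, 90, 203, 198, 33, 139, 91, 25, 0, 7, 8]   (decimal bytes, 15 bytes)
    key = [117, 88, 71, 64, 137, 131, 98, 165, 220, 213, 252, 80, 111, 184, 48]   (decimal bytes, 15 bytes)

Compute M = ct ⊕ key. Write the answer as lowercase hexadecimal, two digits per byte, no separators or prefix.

d281361bffd9a963fd5ea7496fbf38

a7 xor 75 = d2
d9 xor 58 = 81
71 xor 47 = 36
5b xor 40 = 1b
76 xor 89 = ff
5a xor 83 = d9
cb xor 62 = a9
c6 xor a5 = 63
21 xor dc = fd
8b xor d5 = 5e
5b xor fc = a7
19 xor 50 = 49
00 xor 6f = 6f
07 xor b8 = bf
08 xor 30 = 38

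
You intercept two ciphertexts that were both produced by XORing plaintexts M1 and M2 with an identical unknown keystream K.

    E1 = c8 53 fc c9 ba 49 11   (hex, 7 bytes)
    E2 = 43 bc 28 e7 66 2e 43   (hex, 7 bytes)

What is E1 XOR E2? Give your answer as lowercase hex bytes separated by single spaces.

8b ef d4 2e dc 67 52

E1 ⊕ E2 = (M1 ⊕ K) ⊕ (M2 ⊕ K) = M1 ⊕ M2 — the shared key cancels under XOR.
11001000 ⊕ 01000011 = 10001011
01010011 ⊕ 10111100 = 11101111
11111100 ⊕ 00101000 = 11010100
11001001 ⊕ 11100111 = 00101110
10111010 ⊕ 01100110 = 11011100
01001001 ⊕ 00101110 = 01100111
00010001 ⊕ 01000011 = 01010010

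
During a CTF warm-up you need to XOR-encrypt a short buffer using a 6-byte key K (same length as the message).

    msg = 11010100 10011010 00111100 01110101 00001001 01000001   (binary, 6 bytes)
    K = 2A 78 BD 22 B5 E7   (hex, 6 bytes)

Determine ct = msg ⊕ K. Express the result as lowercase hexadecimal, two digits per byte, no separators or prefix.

XOR is its own inverse, so applying the key byte-wise gives the result directly.
11010100 xor 00101010 = 11111110
10011010 xor 01111000 = 11100010
00111100 xor 10111101 = 10000001
01110101 xor 00100010 = 01010111
00001001 xor 10110101 = 10111100
01000001 xor 11100111 = 10100110

fee28157bca6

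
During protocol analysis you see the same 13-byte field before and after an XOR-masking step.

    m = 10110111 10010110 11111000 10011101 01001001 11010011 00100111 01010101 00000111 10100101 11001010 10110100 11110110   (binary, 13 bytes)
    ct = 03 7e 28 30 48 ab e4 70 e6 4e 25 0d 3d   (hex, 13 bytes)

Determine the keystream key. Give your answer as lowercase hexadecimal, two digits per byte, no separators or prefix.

Since ct = m ⊕ key, XORing both sides with m gives key = m ⊕ ct.
b7 xor 03 = b4
96 xor 7e = e8
f8 xor 28 = d0
9d xor 30 = ad
49 xor 48 = 01
d3 xor ab = 78
27 xor e4 = c3
55 xor 70 = 25
07 xor e6 = e1
a5 xor 4e = eb
ca xor 25 = ef
b4 xor 0d = b9
f6 xor 3d = cb

b4e8d0ad0178c325e1ebefb9cb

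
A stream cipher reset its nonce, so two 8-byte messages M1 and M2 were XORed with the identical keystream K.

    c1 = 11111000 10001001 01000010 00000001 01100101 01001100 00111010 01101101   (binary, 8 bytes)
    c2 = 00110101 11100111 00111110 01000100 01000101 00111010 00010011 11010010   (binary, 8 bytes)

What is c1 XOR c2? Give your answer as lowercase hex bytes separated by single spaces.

cd 6e 7c 45 20 76 29 bf

c1 ⊕ c2 = (M1 ⊕ K) ⊕ (M2 ⊕ K) = M1 ⊕ M2 — the shared key cancels under XOR.
byte 0: f8 ^ 35 = cd
byte 1: 89 ^ e7 = 6e
byte 2: 42 ^ 3e = 7c
byte 3: 01 ^ 44 = 45
byte 4: 65 ^ 45 = 20
byte 5: 4c ^ 3a = 76
byte 6: 3a ^ 13 = 29
byte 7: 6d ^ d2 = bf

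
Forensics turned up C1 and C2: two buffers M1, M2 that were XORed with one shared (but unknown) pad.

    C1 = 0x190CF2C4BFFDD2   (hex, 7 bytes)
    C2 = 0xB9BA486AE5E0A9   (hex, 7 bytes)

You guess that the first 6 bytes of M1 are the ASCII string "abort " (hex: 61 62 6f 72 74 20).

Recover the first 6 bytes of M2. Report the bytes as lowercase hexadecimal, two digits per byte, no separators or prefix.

c1d4d5dc2e3d

First, C1 ⊕ C2 = (M1 ⊕ K) ⊕ (M2 ⊕ K) = M1 ⊕ M2, so the key drops out. Then M2 = (M1 ⊕ M2) ⊕ M1 over the first 6 bytes.
byte 0: (19 ^ b9) ^ 61 = a0 ^ 61 = c1
byte 1: (0c ^ ba) ^ 62 = b6 ^ 62 = d4
byte 2: (f2 ^ 48) ^ 6f = ba ^ 6f = d5
byte 3: (c4 ^ 6a) ^ 72 = ae ^ 72 = dc
byte 4: (bf ^ e5) ^ 74 = 5a ^ 74 = 2e
byte 5: (fd ^ e0) ^ 20 = 1d ^ 20 = 3d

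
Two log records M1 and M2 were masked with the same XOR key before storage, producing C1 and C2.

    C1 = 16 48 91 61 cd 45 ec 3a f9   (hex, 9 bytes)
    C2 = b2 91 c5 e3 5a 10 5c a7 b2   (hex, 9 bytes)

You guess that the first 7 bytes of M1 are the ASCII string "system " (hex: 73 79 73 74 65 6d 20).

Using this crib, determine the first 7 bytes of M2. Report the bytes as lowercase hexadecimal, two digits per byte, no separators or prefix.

First, C1 ⊕ C2 = (M1 ⊕ K) ⊕ (M2 ⊕ K) = M1 ⊕ M2, so the key drops out. Then M2 = (M1 ⊕ M2) ⊕ M1 over the first 7 bytes.
byte 0: (16 xor b2) xor 73 = a4 xor 73 = d7
byte 1: (48 xor 91) xor 79 = d9 xor 79 = a0
byte 2: (91 xor c5) xor 73 = 54 xor 73 = 27
byte 3: (61 xor e3) xor 74 = 82 xor 74 = f6
byte 4: (cd xor 5a) xor 65 = 97 xor 65 = f2
byte 5: (45 xor 10) xor 6d = 55 xor 6d = 38
byte 6: (ec xor 5c) xor 20 = b0 xor 20 = 90

d7a027f6f23890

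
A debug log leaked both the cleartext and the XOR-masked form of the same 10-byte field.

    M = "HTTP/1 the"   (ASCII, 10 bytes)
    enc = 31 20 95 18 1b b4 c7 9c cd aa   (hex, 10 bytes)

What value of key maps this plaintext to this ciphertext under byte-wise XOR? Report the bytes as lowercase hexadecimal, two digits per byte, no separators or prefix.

Since enc = M ⊕ key, XORing both sides with M gives key = M ⊕ enc.
01001000 ^ 00110001 = 01111001
01010100 ^ 00100000 = 01110100
01010100 ^ 10010101 = 11000001
01010000 ^ 00011000 = 01001000
00101111 ^ 00011011 = 00110100
00110001 ^ 10110100 = 10000101
00100000 ^ 11000111 = 11100111
01110100 ^ 10011100 = 11101000
01101000 ^ 11001101 = 10100101
01100101 ^ 10101010 = 11001111

7974c1483485e7e8a5cf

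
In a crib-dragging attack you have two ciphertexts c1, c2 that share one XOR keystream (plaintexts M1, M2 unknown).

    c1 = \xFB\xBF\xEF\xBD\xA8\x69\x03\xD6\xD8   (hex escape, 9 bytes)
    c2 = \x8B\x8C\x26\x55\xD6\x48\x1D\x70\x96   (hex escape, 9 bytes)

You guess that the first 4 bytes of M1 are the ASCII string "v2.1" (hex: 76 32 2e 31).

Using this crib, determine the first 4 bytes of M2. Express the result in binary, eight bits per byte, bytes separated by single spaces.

First, c1 ⊕ c2 = (M1 ⊕ K) ⊕ (M2 ⊕ K) = M1 ⊕ M2, so the key drops out. Then M2 = (M1 ⊕ M2) ⊕ M1 over the first 4 bytes.
byte 0: (fb ^ 8b) ^ 76 = 70 ^ 76 = 06
byte 1: (bf ^ 8c) ^ 32 = 33 ^ 32 = 01
byte 2: (ef ^ 26) ^ 2e = c9 ^ 2e = e7
byte 3: (bd ^ 55) ^ 31 = e8 ^ 31 = d9

00000110 00000001 11100111 11011001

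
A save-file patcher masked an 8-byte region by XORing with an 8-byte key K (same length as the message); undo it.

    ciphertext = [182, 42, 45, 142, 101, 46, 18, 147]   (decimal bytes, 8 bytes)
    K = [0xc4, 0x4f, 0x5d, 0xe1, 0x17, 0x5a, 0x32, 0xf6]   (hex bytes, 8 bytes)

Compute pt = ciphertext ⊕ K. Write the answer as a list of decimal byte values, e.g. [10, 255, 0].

XOR is its own inverse, so applying the key byte-wise gives the result directly.
b6 ⊕ c4 = 72
2a ⊕ 4f = 65
2d ⊕ 5d = 70
8e ⊕ e1 = 6f
65 ⊕ 17 = 72
2e ⊕ 5a = 74
12 ⊕ 32 = 20
93 ⊕ f6 = 65

[114, 101, 112, 111, 114, 116, 32, 101]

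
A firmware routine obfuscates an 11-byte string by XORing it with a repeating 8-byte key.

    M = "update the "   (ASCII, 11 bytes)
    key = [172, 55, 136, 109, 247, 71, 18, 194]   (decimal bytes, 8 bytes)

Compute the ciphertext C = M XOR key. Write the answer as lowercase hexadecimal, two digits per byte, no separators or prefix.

The 8-byte key repeats, so the effective keystream is ac 37 88 6d f7 47 12 c2 ac 37 88.
byte 0: 75 ⊕ ac = d9
byte 1: 70 ⊕ 37 = 47
byte 2: 64 ⊕ 88 = ec
byte 3: 61 ⊕ 6d = 0c
byte 4: 74 ⊕ f7 = 83
byte 5: 65 ⊕ 47 = 22
byte 6: 20 ⊕ 12 = 32
byte 7: 74 ⊕ c2 = b6
byte 8: 68 ⊕ ac = c4
byte 9: 65 ⊕ 37 = 52
byte 10: 20 ⊕ 88 = a8

d947ec0c832232b6c452a8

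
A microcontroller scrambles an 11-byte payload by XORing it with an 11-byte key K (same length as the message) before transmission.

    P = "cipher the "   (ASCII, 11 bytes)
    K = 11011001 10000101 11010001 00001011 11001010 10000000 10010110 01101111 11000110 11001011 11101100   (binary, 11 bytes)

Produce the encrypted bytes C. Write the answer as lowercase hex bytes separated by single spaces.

ba ec a1 63 af f2 b6 1b ae ae cc

XOR is its own inverse, so applying the key byte-wise gives the result directly.
63 ⊕ d9 = ba
69 ⊕ 85 = ec
70 ⊕ d1 = a1
68 ⊕ 0b = 63
65 ⊕ ca = af
72 ⊕ 80 = f2
20 ⊕ 96 = b6
74 ⊕ 6f = 1b
68 ⊕ c6 = ae
65 ⊕ cb = ae
20 ⊕ ec = cc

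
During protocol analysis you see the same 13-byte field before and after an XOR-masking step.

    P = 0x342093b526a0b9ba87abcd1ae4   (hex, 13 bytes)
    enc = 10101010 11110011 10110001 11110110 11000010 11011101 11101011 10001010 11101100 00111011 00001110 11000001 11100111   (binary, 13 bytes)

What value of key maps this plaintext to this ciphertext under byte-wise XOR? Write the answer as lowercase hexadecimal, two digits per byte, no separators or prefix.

Since enc = P ⊕ key, XORing both sides with P gives key = P ⊕ enc.
34 XOR aa = 9e
20 XOR f3 = d3
93 XOR b1 = 22
b5 XOR f6 = 43
26 XOR c2 = e4
a0 XOR dd = 7d
b9 XOR eb = 52
ba XOR 8a = 30
87 XOR ec = 6b
ab XOR 3b = 90
cd XOR 0e = c3
1a XOR c1 = db
e4 XOR e7 = 03

9ed32243e47d52306b90c3db03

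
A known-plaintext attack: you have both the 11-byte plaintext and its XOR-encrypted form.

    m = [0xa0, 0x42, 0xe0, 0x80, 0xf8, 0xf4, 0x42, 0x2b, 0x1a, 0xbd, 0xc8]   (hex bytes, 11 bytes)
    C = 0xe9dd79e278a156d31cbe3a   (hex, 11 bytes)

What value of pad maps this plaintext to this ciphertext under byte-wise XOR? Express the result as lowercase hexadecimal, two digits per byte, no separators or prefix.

Since C = m ⊕ pad, XORing both sides with m gives pad = m ⊕ C.
a0 ⊕ e9 = 49
42 ⊕ dd = 9f
e0 ⊕ 79 = 99
80 ⊕ e2 = 62
f8 ⊕ 78 = 80
f4 ⊕ a1 = 55
42 ⊕ 56 = 14
2b ⊕ d3 = f8
1a ⊕ 1c = 06
bd ⊕ be = 03
c8 ⊕ 3a = f2

499f9962805514f80603f2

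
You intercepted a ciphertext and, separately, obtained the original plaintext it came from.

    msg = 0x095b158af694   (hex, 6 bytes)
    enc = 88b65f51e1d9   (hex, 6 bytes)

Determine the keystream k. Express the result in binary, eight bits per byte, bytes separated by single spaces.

Since enc = msg ⊕ k, XORing both sides with msg gives k = msg ⊕ enc.
byte 0: 09 ⊕ 88 = 81
byte 1: 5b ⊕ b6 = ed
byte 2: 15 ⊕ 5f = 4a
byte 3: 8a ⊕ 51 = db
byte 4: f6 ⊕ e1 = 17
byte 5: 94 ⊕ d9 = 4d

10000001 11101101 01001010 11011011 00010111 01001101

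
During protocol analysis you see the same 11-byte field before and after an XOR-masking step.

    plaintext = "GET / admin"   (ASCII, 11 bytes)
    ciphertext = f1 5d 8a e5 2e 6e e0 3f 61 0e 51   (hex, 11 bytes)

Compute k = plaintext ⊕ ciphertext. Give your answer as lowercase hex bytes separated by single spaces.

b6 18 de c5 01 4e 81 5b 0c 67 3f

Since ciphertext = plaintext ⊕ k, XORing both sides with plaintext gives k = plaintext ⊕ ciphertext.
47 ⊕ f1 = b6
45 ⊕ 5d = 18
54 ⊕ 8a = de
20 ⊕ e5 = c5
2f ⊕ 2e = 01
20 ⊕ 6e = 4e
61 ⊕ e0 = 81
64 ⊕ 3f = 5b
6d ⊕ 61 = 0c
69 ⊕ 0e = 67
6e ⊕ 51 = 3f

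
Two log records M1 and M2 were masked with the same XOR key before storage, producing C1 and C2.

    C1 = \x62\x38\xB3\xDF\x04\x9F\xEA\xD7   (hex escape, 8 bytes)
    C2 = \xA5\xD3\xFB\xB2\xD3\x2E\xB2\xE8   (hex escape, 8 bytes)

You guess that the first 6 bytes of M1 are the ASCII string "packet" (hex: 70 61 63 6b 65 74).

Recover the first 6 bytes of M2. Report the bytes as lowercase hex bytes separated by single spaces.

First, C1 ⊕ C2 = (M1 ⊕ K) ⊕ (M2 ⊕ K) = M1 ⊕ M2, so the key drops out. Then M2 = (M1 ⊕ M2) ⊕ M1 over the first 6 bytes.
byte 0: (62 XOR a5) XOR 70 = c7 XOR 70 = b7
byte 1: (38 XOR d3) XOR 61 = eb XOR 61 = 8a
byte 2: (b3 XOR fb) XOR 63 = 48 XOR 63 = 2b
byte 3: (df XOR b2) XOR 6b = 6d XOR 6b = 06
byte 4: (04 XOR d3) XOR 65 = d7 XOR 65 = b2
byte 5: (9f XOR 2e) XOR 74 = b1 XOR 74 = c5

b7 8a 2b 06 b2 c5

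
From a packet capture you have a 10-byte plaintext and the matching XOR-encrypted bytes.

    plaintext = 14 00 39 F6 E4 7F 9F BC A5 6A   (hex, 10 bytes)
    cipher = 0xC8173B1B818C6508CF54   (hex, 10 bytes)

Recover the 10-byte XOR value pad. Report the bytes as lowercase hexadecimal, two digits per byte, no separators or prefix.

dc1702ed65f3fab46a3e

Since cipher = plaintext ⊕ pad, XORing both sides with plaintext gives pad = plaintext ⊕ cipher.
00010100 ⊕ 11001000 = 11011100
00000000 ⊕ 00010111 = 00010111
00111001 ⊕ 00111011 = 00000010
11110110 ⊕ 00011011 = 11101101
11100100 ⊕ 10000001 = 01100101
01111111 ⊕ 10001100 = 11110011
10011111 ⊕ 01100101 = 11111010
10111100 ⊕ 00001000 = 10110100
10100101 ⊕ 11001111 = 01101010
01101010 ⊕ 01010100 = 00111110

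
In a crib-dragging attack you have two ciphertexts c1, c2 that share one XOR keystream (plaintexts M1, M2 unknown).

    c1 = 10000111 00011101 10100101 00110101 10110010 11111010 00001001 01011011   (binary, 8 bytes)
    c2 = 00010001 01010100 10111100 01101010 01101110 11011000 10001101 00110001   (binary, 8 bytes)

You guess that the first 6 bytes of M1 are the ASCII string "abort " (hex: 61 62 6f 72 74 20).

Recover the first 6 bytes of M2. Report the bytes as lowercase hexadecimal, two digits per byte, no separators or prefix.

f72b762da802

First, c1 ⊕ c2 = (M1 ⊕ K) ⊕ (M2 ⊕ K) = M1 ⊕ M2, so the key drops out. Then M2 = (M1 ⊕ M2) ⊕ M1 over the first 6 bytes.
byte 0: (87 ^ 11) ^ 61 = 96 ^ 61 = f7
byte 1: (1d ^ 54) ^ 62 = 49 ^ 62 = 2b
byte 2: (a5 ^ bc) ^ 6f = 19 ^ 6f = 76
byte 3: (35 ^ 6a) ^ 72 = 5f ^ 72 = 2d
byte 4: (b2 ^ 6e) ^ 74 = dc ^ 74 = a8
byte 5: (fa ^ d8) ^ 20 = 22 ^ 20 = 02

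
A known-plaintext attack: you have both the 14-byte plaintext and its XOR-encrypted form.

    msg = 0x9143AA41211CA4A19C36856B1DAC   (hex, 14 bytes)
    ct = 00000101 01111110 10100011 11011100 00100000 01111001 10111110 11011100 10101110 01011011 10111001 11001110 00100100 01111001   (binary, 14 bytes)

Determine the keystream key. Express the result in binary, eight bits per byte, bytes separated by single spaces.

10010100 00111101 00001001 10011101 00000001 01100101 00011010 01111101 00110010 01101101 00111100 10100101 00111001 11010101

Since ct = msg ⊕ key, XORing both sides with msg gives key = msg ⊕ ct.
byte 0: 145 ⊕   5 = 148
byte 1:  67 ⊕ 126 =  61
byte 2: 170 ⊕ 163 =   9
byte 3:  65 ⊕ 220 = 157
byte 4:  33 ⊕  32 =   1
byte 5:  28 ⊕ 121 = 101
byte 6: 164 ⊕ 190 =  26
byte 7: 161 ⊕ 220 = 125
byte 8: 156 ⊕ 174 =  50
byte 9:  54 ⊕  91 = 109
byte 10: 133 ⊕ 185 =  60
byte 11: 107 ⊕ 206 = 165
byte 12:  29 ⊕  36 =  57
byte 13: 172 ⊕ 121 = 213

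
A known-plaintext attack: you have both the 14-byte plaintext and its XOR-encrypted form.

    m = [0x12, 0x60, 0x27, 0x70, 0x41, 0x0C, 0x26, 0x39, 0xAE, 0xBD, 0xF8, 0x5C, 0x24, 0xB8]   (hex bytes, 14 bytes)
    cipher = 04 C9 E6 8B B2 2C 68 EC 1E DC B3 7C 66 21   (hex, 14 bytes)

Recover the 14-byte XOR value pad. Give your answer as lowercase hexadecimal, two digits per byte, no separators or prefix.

Since cipher = m ⊕ pad, XORing both sides with m gives pad = m ⊕ cipher.
 18 ⊕   4 =  22
 96 ⊕ 201 = 169
 39 ⊕ 230 = 193
112 ⊕ 139 = 251
 65 ⊕ 178 = 243
 12 ⊕  44 =  32
 38 ⊕ 104 =  78
 57 ⊕ 236 = 213
174 ⊕  30 = 176
189 ⊕ 220 =  97
248 ⊕ 179 =  75
 92 ⊕ 124 =  32
 36 ⊕ 102 =  66
184 ⊕  33 = 153

16a9c1fbf3204ed5b0614b204299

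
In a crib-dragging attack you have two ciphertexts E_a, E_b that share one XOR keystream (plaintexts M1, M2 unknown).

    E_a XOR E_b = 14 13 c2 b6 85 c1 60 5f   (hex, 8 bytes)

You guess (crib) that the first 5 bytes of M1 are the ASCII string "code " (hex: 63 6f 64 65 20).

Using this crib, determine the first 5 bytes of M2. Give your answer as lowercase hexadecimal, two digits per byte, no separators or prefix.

Since E_a ⊕ E_b = M1 ⊕ M2, XORing with the guessed M1 bytes yields the corresponding M2 bytes: M2 = (E_a ⊕ E_b) ⊕ M1.
00010100 xor 01100011 = 01110111
00010011 xor 01101111 = 01111100
11000010 xor 01100100 = 10100110
10110110 xor 01100101 = 11010011
10000101 xor 00100000 = 10100101

777ca6d3a5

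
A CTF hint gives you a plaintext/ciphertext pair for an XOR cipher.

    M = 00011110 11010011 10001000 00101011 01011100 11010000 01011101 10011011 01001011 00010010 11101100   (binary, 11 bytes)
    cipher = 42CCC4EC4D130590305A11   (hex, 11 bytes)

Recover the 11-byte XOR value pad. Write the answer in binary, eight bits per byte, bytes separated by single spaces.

Since cipher = M ⊕ pad, XORing both sides with M gives pad = M ⊕ cipher.
1e xor 42 = 5c
d3 xor cc = 1f
88 xor c4 = 4c
2b xor ec = c7
5c xor 4d = 11
d0 xor 13 = c3
5d xor 05 = 58
9b xor 90 = 0b
4b xor 30 = 7b
12 xor 5a = 48
ec xor 11 = fd

01011100 00011111 01001100 11000111 00010001 11000011 01011000 00001011 01111011 01001000 11111101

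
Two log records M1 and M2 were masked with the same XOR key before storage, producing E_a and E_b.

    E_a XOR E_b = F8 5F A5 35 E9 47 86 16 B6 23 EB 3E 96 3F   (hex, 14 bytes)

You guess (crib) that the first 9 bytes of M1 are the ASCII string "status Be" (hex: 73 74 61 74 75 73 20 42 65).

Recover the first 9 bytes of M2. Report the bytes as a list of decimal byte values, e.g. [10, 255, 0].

Since E_a ⊕ E_b = M1 ⊕ M2, XORing with the guessed M1 bytes yields the corresponding M2 bytes: M2 = (E_a ⊕ E_b) ⊕ M1.
f8 ^ 73 = 8b
5f ^ 74 = 2b
a5 ^ 61 = c4
35 ^ 74 = 41
e9 ^ 75 = 9c
47 ^ 73 = 34
86 ^ 20 = a6
16 ^ 42 = 54
b6 ^ 65 = d3

[139, 43, 196, 65, 156, 52, 166, 84, 211]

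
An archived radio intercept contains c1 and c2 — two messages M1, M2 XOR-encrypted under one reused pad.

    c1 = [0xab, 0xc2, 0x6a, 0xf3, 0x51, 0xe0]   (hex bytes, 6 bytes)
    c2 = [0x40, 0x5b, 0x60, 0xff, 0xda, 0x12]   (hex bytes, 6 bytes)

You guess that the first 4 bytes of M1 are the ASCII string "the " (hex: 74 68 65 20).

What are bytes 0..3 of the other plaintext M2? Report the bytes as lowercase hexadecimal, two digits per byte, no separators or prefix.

First, c1 ⊕ c2 = (M1 ⊕ K) ⊕ (M2 ⊕ K) = M1 ⊕ M2, so the key drops out. Then M2 = (M1 ⊕ M2) ⊕ M1 over the first 4 bytes.
byte 0: (ab xor 40) xor 74 = eb xor 74 = 9f
byte 1: (c2 xor 5b) xor 68 = 99 xor 68 = f1
byte 2: (6a xor 60) xor 65 = 0a xor 65 = 6f
byte 3: (f3 xor ff) xor 20 = 0c xor 20 = 2c

9ff16f2c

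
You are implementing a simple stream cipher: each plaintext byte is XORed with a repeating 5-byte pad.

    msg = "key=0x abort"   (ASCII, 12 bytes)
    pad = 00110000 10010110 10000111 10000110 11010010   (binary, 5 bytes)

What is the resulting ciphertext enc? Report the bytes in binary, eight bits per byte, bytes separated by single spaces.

The 5-byte key repeats, so the effective keystream is 30 96 87 86 d2 30 96 87 86 d2 30 96.
byte 0: 6b xor 30 = 5b
byte 1: 65 xor 96 = f3
byte 2: 79 xor 87 = fe
byte 3: 3d xor 86 = bb
byte 4: 30 xor d2 = e2
byte 5: 78 xor 30 = 48
byte 6: 20 xor 96 = b6
byte 7: 61 xor 87 = e6
byte 8: 62 xor 86 = e4
byte 9: 6f xor d2 = bd
byte 10: 72 xor 30 = 42
byte 11: 74 xor 96 = e2

01011011 11110011 11111110 10111011 11100010 01001000 10110110 11100110 11100100 10111101 01000010 11100010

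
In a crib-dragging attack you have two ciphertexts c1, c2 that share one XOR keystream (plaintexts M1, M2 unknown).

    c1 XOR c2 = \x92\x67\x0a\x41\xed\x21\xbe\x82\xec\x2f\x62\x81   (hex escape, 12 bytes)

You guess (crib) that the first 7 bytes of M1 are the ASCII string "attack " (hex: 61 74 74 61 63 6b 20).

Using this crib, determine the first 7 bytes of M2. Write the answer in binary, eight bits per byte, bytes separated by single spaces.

Since c1 ⊕ c2 = M1 ⊕ M2, XORing with the guessed M1 bytes yields the corresponding M2 bytes: M2 = (c1 ⊕ c2) ⊕ M1.
byte 0: 146 ⊕  97 = 243
byte 1: 103 ⊕ 116 =  19
byte 2:  10 ⊕ 116 = 126
byte 3:  65 ⊕  97 =  32
byte 4: 237 ⊕  99 = 142
byte 5:  33 ⊕ 107 =  74
byte 6: 190 ⊕  32 = 158

11110011 00010011 01111110 00100000 10001110 01001010 10011110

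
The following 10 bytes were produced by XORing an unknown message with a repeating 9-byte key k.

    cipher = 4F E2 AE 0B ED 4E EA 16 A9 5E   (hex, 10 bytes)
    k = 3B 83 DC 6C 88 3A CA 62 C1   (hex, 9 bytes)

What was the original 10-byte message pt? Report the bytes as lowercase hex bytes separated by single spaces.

74 61 72 67 65 74 20 74 68 65

The 9-byte key repeats, so the effective keystream is 3b 83 dc 6c 88 3a ca 62 c1 3b.
byte 0:  79 XOR  59 = 116
byte 1: 226 XOR 131 =  97
byte 2: 174 XOR 220 = 114
byte 3:  11 XOR 108 = 103
byte 4: 237 XOR 136 = 101
byte 5:  78 XOR  58 = 116
byte 6: 234 XOR 202 =  32
byte 7:  22 XOR  98 = 116
byte 8: 169 XOR 193 = 104
byte 9:  94 XOR  59 = 101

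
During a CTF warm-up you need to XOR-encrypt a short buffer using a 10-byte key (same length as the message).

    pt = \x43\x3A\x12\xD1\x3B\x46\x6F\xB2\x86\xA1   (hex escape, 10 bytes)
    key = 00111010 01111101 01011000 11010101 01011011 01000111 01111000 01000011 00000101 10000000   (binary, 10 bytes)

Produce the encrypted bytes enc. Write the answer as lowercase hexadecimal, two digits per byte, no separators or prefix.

XOR is its own inverse, so applying the key byte-wise gives the result directly.
43 XOR 3a = 79
3a XOR 7d = 47
12 XOR 58 = 4a
d1 XOR d5 = 04
3b XOR 5b = 60
46 XOR 47 = 01
6f XOR 78 = 17
b2 XOR 43 = f1
86 XOR 05 = 83
a1 XOR 80 = 21

79474a04600117f18321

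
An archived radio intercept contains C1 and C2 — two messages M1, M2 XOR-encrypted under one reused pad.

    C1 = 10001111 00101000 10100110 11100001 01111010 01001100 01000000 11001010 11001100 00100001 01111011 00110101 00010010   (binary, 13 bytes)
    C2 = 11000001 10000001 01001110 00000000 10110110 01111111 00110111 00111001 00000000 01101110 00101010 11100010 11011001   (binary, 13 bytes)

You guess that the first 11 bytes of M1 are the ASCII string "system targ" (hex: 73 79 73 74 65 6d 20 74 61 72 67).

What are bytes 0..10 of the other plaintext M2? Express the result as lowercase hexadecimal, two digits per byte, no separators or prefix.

First, C1 ⊕ C2 = (M1 ⊕ K) ⊕ (M2 ⊕ K) = M1 ⊕ M2, so the key drops out. Then M2 = (M1 ⊕ M2) ⊕ M1 over the first 11 bytes.
byte 0: (8f ^ c1) ^ 73 = 4e ^ 73 = 3d
byte 1: (28 ^ 81) ^ 79 = a9 ^ 79 = d0
byte 2: (a6 ^ 4e) ^ 73 = e8 ^ 73 = 9b
byte 3: (e1 ^ 00) ^ 74 = e1 ^ 74 = 95
byte 4: (7a ^ b6) ^ 65 = cc ^ 65 = a9
byte 5: (4c ^ 7f) ^ 6d = 33 ^ 6d = 5e
byte 6: (40 ^ 37) ^ 20 = 77 ^ 20 = 57
byte 7: (ca ^ 39) ^ 74 = f3 ^ 74 = 87
byte 8: (cc ^ 00) ^ 61 = cc ^ 61 = ad
byte 9: (21 ^ 6e) ^ 72 = 4f ^ 72 = 3d
byte 10: (7b ^ 2a) ^ 67 = 51 ^ 67 = 36

3dd09b95a95e5787ad3d36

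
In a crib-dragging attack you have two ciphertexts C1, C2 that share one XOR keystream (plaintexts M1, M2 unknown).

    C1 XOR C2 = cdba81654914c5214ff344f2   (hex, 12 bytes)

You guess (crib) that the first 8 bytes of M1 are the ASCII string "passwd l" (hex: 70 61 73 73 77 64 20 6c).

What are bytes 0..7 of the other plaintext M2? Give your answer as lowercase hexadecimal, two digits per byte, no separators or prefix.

bddbf2163e70e54d

Since C1 ⊕ C2 = M1 ⊕ M2, XORing with the guessed M1 bytes yields the corresponding M2 bytes: M2 = (C1 ⊕ C2) ⊕ M1.
cd xor 70 = bd
ba xor 61 = db
81 xor 73 = f2
65 xor 73 = 16
49 xor 77 = 3e
14 xor 64 = 70
c5 xor 20 = e5
21 xor 6c = 4d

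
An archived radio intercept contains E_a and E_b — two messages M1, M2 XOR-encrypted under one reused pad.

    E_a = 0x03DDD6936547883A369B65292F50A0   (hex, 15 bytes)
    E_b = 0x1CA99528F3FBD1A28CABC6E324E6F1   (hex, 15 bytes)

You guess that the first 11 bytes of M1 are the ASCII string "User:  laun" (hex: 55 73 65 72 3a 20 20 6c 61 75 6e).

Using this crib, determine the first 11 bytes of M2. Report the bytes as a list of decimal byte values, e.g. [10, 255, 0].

[74, 7, 38, 201, 172, 156, 121, 244, 219, 69, 205]

First, E_a ⊕ E_b = (M1 ⊕ K) ⊕ (M2 ⊕ K) = M1 ⊕ M2, so the key drops out. Then M2 = (M1 ⊕ M2) ⊕ M1 over the first 11 bytes.
byte 0: (03 XOR 1c) XOR 55 = 1f XOR 55 = 4a
byte 1: (dd XOR a9) XOR 73 = 74 XOR 73 = 07
byte 2: (d6 XOR 95) XOR 65 = 43 XOR 65 = 26
byte 3: (93 XOR 28) XOR 72 = bb XOR 72 = c9
byte 4: (65 XOR f3) XOR 3a = 96 XOR 3a = ac
byte 5: (47 XOR fb) XOR 20 = bc XOR 20 = 9c
byte 6: (88 XOR d1) XOR 20 = 59 XOR 20 = 79
byte 7: (3a XOR a2) XOR 6c = 98 XOR 6c = f4
byte 8: (36 XOR 8c) XOR 61 = ba XOR 61 = db
byte 9: (9b XOR ab) XOR 75 = 30 XOR 75 = 45
byte 10: (65 XOR c6) XOR 6e = a3 XOR 6e = cd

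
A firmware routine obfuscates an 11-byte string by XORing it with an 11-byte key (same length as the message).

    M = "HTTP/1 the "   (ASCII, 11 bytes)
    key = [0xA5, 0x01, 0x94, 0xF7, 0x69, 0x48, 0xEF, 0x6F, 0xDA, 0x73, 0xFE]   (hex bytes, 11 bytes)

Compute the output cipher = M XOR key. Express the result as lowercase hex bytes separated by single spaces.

48 ^ a5 = ed
54 ^ 01 = 55
54 ^ 94 = c0
50 ^ f7 = a7
2f ^ 69 = 46
31 ^ 48 = 79
20 ^ ef = cf
74 ^ 6f = 1b
68 ^ da = b2
65 ^ 73 = 16
20 ^ fe = de

ed 55 c0 a7 46 79 cf 1b b2 16 de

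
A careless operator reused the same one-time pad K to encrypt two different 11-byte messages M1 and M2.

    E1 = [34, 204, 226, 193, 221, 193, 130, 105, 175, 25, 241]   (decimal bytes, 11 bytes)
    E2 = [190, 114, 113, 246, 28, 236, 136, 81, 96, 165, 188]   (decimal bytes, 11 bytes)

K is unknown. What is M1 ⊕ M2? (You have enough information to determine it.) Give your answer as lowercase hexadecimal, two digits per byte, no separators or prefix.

E1 ⊕ E2 = (M1 ⊕ K) ⊕ (M2 ⊕ K) = M1 ⊕ M2 — the shared key cancels under XOR.
00100010 ⊕ 10111110 = 10011100
11001100 ⊕ 01110010 = 10111110
11100010 ⊕ 01110001 = 10010011
11000001 ⊕ 11110110 = 00110111
11011101 ⊕ 00011100 = 11000001
11000001 ⊕ 11101100 = 00101101
10000010 ⊕ 10001000 = 00001010
01101001 ⊕ 01010001 = 00111000
10101111 ⊕ 01100000 = 11001111
00011001 ⊕ 10100101 = 10111100
11110001 ⊕ 10111100 = 01001101

9cbe9337c12d0a38cfbc4d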